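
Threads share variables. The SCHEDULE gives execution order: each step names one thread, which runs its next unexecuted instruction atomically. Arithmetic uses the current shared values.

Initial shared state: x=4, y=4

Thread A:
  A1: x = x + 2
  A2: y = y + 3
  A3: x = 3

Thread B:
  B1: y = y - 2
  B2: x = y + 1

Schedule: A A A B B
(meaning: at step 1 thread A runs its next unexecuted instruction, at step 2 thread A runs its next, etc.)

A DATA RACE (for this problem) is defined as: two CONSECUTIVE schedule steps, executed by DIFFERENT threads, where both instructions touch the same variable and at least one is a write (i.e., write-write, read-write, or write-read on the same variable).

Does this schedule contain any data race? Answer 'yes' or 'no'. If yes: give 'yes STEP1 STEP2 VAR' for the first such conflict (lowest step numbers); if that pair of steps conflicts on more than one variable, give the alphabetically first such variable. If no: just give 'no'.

Steps 1,2: same thread (A). No race.
Steps 2,3: same thread (A). No race.
Steps 3,4: A(r=-,w=x) vs B(r=y,w=y). No conflict.
Steps 4,5: same thread (B). No race.

Answer: no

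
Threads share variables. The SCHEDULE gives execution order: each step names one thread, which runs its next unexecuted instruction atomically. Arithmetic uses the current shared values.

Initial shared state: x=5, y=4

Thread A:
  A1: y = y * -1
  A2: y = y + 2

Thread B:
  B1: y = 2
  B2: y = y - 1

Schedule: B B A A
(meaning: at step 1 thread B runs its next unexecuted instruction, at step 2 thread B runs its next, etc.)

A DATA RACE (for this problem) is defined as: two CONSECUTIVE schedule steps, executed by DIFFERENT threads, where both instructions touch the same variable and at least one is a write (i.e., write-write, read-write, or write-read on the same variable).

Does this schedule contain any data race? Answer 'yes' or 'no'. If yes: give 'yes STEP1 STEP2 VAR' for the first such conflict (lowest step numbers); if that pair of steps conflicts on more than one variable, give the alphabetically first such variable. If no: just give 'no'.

Answer: yes 2 3 y

Derivation:
Steps 1,2: same thread (B). No race.
Steps 2,3: B(y = y - 1) vs A(y = y * -1). RACE on y (W-W).
Steps 3,4: same thread (A). No race.
First conflict at steps 2,3.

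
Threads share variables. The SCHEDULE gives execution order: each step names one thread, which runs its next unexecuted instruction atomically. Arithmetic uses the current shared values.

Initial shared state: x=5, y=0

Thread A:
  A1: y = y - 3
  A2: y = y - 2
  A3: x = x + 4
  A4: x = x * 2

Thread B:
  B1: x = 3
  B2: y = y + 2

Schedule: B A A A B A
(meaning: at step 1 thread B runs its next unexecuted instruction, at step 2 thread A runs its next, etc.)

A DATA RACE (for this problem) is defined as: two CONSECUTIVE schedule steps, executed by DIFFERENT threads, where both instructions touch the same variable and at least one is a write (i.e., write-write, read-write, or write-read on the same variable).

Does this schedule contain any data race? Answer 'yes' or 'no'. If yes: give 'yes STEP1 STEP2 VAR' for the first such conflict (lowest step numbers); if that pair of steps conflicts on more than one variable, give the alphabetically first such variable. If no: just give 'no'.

Steps 1,2: B(r=-,w=x) vs A(r=y,w=y). No conflict.
Steps 2,3: same thread (A). No race.
Steps 3,4: same thread (A). No race.
Steps 4,5: A(r=x,w=x) vs B(r=y,w=y). No conflict.
Steps 5,6: B(r=y,w=y) vs A(r=x,w=x). No conflict.

Answer: no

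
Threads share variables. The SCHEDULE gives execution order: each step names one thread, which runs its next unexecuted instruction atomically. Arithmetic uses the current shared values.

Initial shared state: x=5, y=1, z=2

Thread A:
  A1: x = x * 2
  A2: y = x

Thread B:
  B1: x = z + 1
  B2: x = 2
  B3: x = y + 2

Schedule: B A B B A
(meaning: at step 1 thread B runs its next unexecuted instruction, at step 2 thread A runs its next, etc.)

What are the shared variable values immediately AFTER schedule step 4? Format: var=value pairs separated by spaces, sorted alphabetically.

Step 1: thread B executes B1 (x = z + 1). Shared: x=3 y=1 z=2. PCs: A@0 B@1
Step 2: thread A executes A1 (x = x * 2). Shared: x=6 y=1 z=2. PCs: A@1 B@1
Step 3: thread B executes B2 (x = 2). Shared: x=2 y=1 z=2. PCs: A@1 B@2
Step 4: thread B executes B3 (x = y + 2). Shared: x=3 y=1 z=2. PCs: A@1 B@3

Answer: x=3 y=1 z=2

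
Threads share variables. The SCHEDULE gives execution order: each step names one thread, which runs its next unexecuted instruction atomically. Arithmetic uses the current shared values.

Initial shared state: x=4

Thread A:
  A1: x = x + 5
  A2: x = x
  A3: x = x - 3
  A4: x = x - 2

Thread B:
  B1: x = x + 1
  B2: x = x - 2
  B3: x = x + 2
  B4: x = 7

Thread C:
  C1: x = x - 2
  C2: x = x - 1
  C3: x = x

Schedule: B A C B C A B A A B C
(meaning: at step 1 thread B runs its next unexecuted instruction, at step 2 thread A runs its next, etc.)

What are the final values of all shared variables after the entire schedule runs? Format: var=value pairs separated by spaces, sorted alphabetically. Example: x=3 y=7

Answer: x=7

Derivation:
Step 1: thread B executes B1 (x = x + 1). Shared: x=5. PCs: A@0 B@1 C@0
Step 2: thread A executes A1 (x = x + 5). Shared: x=10. PCs: A@1 B@1 C@0
Step 3: thread C executes C1 (x = x - 2). Shared: x=8. PCs: A@1 B@1 C@1
Step 4: thread B executes B2 (x = x - 2). Shared: x=6. PCs: A@1 B@2 C@1
Step 5: thread C executes C2 (x = x - 1). Shared: x=5. PCs: A@1 B@2 C@2
Step 6: thread A executes A2 (x = x). Shared: x=5. PCs: A@2 B@2 C@2
Step 7: thread B executes B3 (x = x + 2). Shared: x=7. PCs: A@2 B@3 C@2
Step 8: thread A executes A3 (x = x - 3). Shared: x=4. PCs: A@3 B@3 C@2
Step 9: thread A executes A4 (x = x - 2). Shared: x=2. PCs: A@4 B@3 C@2
Step 10: thread B executes B4 (x = 7). Shared: x=7. PCs: A@4 B@4 C@2
Step 11: thread C executes C3 (x = x). Shared: x=7. PCs: A@4 B@4 C@3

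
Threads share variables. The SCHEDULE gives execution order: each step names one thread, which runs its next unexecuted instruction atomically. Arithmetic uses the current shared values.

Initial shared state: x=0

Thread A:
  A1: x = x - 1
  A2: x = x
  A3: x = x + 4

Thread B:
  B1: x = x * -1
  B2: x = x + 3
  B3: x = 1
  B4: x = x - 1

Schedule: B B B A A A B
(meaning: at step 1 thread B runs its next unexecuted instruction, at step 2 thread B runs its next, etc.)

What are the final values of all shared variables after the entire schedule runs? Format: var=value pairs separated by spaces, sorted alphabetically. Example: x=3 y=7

Step 1: thread B executes B1 (x = x * -1). Shared: x=0. PCs: A@0 B@1
Step 2: thread B executes B2 (x = x + 3). Shared: x=3. PCs: A@0 B@2
Step 3: thread B executes B3 (x = 1). Shared: x=1. PCs: A@0 B@3
Step 4: thread A executes A1 (x = x - 1). Shared: x=0. PCs: A@1 B@3
Step 5: thread A executes A2 (x = x). Shared: x=0. PCs: A@2 B@3
Step 6: thread A executes A3 (x = x + 4). Shared: x=4. PCs: A@3 B@3
Step 7: thread B executes B4 (x = x - 1). Shared: x=3. PCs: A@3 B@4

Answer: x=3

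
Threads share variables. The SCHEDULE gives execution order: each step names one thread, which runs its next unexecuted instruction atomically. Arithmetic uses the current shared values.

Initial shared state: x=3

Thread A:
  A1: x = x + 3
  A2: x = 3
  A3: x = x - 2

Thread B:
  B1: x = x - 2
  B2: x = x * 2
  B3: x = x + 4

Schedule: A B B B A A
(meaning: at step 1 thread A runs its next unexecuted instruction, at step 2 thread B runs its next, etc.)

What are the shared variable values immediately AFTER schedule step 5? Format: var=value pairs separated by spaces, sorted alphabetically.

Step 1: thread A executes A1 (x = x + 3). Shared: x=6. PCs: A@1 B@0
Step 2: thread B executes B1 (x = x - 2). Shared: x=4. PCs: A@1 B@1
Step 3: thread B executes B2 (x = x * 2). Shared: x=8. PCs: A@1 B@2
Step 4: thread B executes B3 (x = x + 4). Shared: x=12. PCs: A@1 B@3
Step 5: thread A executes A2 (x = 3). Shared: x=3. PCs: A@2 B@3

Answer: x=3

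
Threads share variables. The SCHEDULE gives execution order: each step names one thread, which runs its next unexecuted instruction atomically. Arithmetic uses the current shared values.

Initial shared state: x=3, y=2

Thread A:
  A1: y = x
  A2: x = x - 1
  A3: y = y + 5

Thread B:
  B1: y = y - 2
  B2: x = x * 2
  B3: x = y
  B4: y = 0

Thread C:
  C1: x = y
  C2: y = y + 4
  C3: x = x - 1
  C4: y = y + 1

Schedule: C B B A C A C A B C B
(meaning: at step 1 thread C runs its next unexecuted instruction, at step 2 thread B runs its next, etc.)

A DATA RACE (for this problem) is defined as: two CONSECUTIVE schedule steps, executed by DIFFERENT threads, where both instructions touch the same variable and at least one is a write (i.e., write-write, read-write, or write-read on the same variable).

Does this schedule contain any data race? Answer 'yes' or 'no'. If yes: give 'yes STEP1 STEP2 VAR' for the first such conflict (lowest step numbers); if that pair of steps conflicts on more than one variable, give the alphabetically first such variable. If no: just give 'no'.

Steps 1,2: C(x = y) vs B(y = y - 2). RACE on y (R-W).
Steps 2,3: same thread (B). No race.
Steps 3,4: B(x = x * 2) vs A(y = x). RACE on x (W-R).
Steps 4,5: A(y = x) vs C(y = y + 4). RACE on y (W-W).
Steps 5,6: C(r=y,w=y) vs A(r=x,w=x). No conflict.
Steps 6,7: A(x = x - 1) vs C(x = x - 1). RACE on x (W-W).
Steps 7,8: C(r=x,w=x) vs A(r=y,w=y). No conflict.
Steps 8,9: A(y = y + 5) vs B(x = y). RACE on y (W-R).
Steps 9,10: B(x = y) vs C(y = y + 1). RACE on y (R-W).
Steps 10,11: C(y = y + 1) vs B(y = 0). RACE on y (W-W).
First conflict at steps 1,2.

Answer: yes 1 2 y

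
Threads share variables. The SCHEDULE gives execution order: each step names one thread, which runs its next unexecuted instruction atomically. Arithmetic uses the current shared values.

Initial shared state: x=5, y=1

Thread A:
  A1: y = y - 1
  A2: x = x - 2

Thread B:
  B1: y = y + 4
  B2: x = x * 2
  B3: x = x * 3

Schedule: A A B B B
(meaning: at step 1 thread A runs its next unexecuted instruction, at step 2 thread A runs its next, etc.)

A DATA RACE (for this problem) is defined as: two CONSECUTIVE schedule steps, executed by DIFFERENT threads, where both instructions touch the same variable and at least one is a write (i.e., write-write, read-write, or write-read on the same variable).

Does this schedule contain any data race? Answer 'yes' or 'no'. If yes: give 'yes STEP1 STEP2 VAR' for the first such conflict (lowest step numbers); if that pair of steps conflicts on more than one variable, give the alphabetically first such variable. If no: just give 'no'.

Answer: no

Derivation:
Steps 1,2: same thread (A). No race.
Steps 2,3: A(r=x,w=x) vs B(r=y,w=y). No conflict.
Steps 3,4: same thread (B). No race.
Steps 4,5: same thread (B). No race.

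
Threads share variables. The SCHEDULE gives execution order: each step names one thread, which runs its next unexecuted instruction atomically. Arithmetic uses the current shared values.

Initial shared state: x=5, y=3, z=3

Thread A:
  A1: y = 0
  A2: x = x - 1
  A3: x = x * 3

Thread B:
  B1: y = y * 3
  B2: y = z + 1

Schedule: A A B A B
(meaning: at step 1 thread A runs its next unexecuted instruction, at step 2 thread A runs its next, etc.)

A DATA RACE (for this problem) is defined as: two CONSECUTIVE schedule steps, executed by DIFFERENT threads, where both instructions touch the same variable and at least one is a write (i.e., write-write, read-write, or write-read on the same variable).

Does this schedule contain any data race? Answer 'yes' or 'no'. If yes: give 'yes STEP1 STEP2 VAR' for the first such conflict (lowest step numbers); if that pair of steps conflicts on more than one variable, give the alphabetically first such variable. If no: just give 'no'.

Answer: no

Derivation:
Steps 1,2: same thread (A). No race.
Steps 2,3: A(r=x,w=x) vs B(r=y,w=y). No conflict.
Steps 3,4: B(r=y,w=y) vs A(r=x,w=x). No conflict.
Steps 4,5: A(r=x,w=x) vs B(r=z,w=y). No conflict.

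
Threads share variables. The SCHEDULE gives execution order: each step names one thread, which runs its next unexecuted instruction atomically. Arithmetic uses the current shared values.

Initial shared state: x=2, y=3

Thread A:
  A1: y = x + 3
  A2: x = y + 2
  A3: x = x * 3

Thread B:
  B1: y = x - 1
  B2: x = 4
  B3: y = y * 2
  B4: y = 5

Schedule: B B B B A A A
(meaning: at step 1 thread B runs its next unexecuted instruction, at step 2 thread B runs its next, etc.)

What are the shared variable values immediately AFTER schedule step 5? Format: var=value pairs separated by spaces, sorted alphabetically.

Step 1: thread B executes B1 (y = x - 1). Shared: x=2 y=1. PCs: A@0 B@1
Step 2: thread B executes B2 (x = 4). Shared: x=4 y=1. PCs: A@0 B@2
Step 3: thread B executes B3 (y = y * 2). Shared: x=4 y=2. PCs: A@0 B@3
Step 4: thread B executes B4 (y = 5). Shared: x=4 y=5. PCs: A@0 B@4
Step 5: thread A executes A1 (y = x + 3). Shared: x=4 y=7. PCs: A@1 B@4

Answer: x=4 y=7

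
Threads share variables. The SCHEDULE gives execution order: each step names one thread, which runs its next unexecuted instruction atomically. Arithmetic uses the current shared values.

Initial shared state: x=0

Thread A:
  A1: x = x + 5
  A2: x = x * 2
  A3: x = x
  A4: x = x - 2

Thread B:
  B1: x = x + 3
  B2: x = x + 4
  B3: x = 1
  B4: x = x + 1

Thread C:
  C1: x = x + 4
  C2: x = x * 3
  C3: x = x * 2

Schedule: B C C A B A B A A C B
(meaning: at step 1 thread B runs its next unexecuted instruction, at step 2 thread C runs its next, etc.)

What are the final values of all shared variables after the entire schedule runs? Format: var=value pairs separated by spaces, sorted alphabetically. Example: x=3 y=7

Step 1: thread B executes B1 (x = x + 3). Shared: x=3. PCs: A@0 B@1 C@0
Step 2: thread C executes C1 (x = x + 4). Shared: x=7. PCs: A@0 B@1 C@1
Step 3: thread C executes C2 (x = x * 3). Shared: x=21. PCs: A@0 B@1 C@2
Step 4: thread A executes A1 (x = x + 5). Shared: x=26. PCs: A@1 B@1 C@2
Step 5: thread B executes B2 (x = x + 4). Shared: x=30. PCs: A@1 B@2 C@2
Step 6: thread A executes A2 (x = x * 2). Shared: x=60. PCs: A@2 B@2 C@2
Step 7: thread B executes B3 (x = 1). Shared: x=1. PCs: A@2 B@3 C@2
Step 8: thread A executes A3 (x = x). Shared: x=1. PCs: A@3 B@3 C@2
Step 9: thread A executes A4 (x = x - 2). Shared: x=-1. PCs: A@4 B@3 C@2
Step 10: thread C executes C3 (x = x * 2). Shared: x=-2. PCs: A@4 B@3 C@3
Step 11: thread B executes B4 (x = x + 1). Shared: x=-1. PCs: A@4 B@4 C@3

Answer: x=-1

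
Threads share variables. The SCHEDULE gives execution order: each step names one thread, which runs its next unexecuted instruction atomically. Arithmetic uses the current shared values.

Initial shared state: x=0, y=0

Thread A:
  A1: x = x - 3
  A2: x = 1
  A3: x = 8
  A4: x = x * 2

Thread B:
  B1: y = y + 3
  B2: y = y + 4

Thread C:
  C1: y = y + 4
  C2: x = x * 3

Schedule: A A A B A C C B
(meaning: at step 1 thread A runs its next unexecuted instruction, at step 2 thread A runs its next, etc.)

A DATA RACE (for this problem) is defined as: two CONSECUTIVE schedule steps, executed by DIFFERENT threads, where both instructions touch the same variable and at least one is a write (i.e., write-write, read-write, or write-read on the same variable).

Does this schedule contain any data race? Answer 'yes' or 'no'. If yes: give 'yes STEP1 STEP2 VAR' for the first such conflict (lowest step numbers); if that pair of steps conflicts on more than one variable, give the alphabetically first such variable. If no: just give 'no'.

Steps 1,2: same thread (A). No race.
Steps 2,3: same thread (A). No race.
Steps 3,4: A(r=-,w=x) vs B(r=y,w=y). No conflict.
Steps 4,5: B(r=y,w=y) vs A(r=x,w=x). No conflict.
Steps 5,6: A(r=x,w=x) vs C(r=y,w=y). No conflict.
Steps 6,7: same thread (C). No race.
Steps 7,8: C(r=x,w=x) vs B(r=y,w=y). No conflict.

Answer: no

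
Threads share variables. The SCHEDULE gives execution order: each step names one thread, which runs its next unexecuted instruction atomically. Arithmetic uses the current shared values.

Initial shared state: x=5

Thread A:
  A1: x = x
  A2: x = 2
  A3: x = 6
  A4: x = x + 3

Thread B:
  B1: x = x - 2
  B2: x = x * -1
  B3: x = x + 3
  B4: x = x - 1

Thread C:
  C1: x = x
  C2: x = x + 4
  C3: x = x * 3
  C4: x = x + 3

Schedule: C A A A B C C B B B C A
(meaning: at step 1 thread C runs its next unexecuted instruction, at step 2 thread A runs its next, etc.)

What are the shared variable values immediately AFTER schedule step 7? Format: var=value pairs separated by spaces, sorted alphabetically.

Answer: x=24

Derivation:
Step 1: thread C executes C1 (x = x). Shared: x=5. PCs: A@0 B@0 C@1
Step 2: thread A executes A1 (x = x). Shared: x=5. PCs: A@1 B@0 C@1
Step 3: thread A executes A2 (x = 2). Shared: x=2. PCs: A@2 B@0 C@1
Step 4: thread A executes A3 (x = 6). Shared: x=6. PCs: A@3 B@0 C@1
Step 5: thread B executes B1 (x = x - 2). Shared: x=4. PCs: A@3 B@1 C@1
Step 6: thread C executes C2 (x = x + 4). Shared: x=8. PCs: A@3 B@1 C@2
Step 7: thread C executes C3 (x = x * 3). Shared: x=24. PCs: A@3 B@1 C@3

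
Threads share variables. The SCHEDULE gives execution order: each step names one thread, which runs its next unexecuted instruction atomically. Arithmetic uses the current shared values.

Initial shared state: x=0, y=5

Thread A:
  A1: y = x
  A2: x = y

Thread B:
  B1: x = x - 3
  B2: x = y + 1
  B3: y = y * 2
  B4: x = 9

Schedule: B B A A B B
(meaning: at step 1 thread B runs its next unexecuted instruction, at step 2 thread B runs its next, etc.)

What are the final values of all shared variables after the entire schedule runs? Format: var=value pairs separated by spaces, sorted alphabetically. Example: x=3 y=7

Step 1: thread B executes B1 (x = x - 3). Shared: x=-3 y=5. PCs: A@0 B@1
Step 2: thread B executes B2 (x = y + 1). Shared: x=6 y=5. PCs: A@0 B@2
Step 3: thread A executes A1 (y = x). Shared: x=6 y=6. PCs: A@1 B@2
Step 4: thread A executes A2 (x = y). Shared: x=6 y=6. PCs: A@2 B@2
Step 5: thread B executes B3 (y = y * 2). Shared: x=6 y=12. PCs: A@2 B@3
Step 6: thread B executes B4 (x = 9). Shared: x=9 y=12. PCs: A@2 B@4

Answer: x=9 y=12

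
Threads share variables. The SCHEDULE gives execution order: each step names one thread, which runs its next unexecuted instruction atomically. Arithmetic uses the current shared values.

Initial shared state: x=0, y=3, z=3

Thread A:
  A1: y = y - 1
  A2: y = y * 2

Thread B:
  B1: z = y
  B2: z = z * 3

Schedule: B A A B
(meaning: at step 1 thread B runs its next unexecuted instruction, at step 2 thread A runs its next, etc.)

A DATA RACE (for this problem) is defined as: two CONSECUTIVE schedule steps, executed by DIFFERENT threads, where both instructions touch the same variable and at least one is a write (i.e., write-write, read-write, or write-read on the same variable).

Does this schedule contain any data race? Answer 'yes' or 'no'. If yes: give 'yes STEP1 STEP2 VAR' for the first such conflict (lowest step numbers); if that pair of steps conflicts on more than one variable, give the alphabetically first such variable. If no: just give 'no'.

Answer: yes 1 2 y

Derivation:
Steps 1,2: B(z = y) vs A(y = y - 1). RACE on y (R-W).
Steps 2,3: same thread (A). No race.
Steps 3,4: A(r=y,w=y) vs B(r=z,w=z). No conflict.
First conflict at steps 1,2.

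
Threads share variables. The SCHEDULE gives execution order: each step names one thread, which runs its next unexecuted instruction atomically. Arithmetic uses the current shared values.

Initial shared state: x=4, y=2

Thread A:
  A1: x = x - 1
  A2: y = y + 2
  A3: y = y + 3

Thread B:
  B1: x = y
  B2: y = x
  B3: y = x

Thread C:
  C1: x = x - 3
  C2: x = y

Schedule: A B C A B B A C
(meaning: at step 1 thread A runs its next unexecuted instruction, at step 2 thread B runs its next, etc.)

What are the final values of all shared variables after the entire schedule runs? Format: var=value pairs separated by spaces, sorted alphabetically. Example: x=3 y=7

Answer: x=2 y=2

Derivation:
Step 1: thread A executes A1 (x = x - 1). Shared: x=3 y=2. PCs: A@1 B@0 C@0
Step 2: thread B executes B1 (x = y). Shared: x=2 y=2. PCs: A@1 B@1 C@0
Step 3: thread C executes C1 (x = x - 3). Shared: x=-1 y=2. PCs: A@1 B@1 C@1
Step 4: thread A executes A2 (y = y + 2). Shared: x=-1 y=4. PCs: A@2 B@1 C@1
Step 5: thread B executes B2 (y = x). Shared: x=-1 y=-1. PCs: A@2 B@2 C@1
Step 6: thread B executes B3 (y = x). Shared: x=-1 y=-1. PCs: A@2 B@3 C@1
Step 7: thread A executes A3 (y = y + 3). Shared: x=-1 y=2. PCs: A@3 B@3 C@1
Step 8: thread C executes C2 (x = y). Shared: x=2 y=2. PCs: A@3 B@3 C@2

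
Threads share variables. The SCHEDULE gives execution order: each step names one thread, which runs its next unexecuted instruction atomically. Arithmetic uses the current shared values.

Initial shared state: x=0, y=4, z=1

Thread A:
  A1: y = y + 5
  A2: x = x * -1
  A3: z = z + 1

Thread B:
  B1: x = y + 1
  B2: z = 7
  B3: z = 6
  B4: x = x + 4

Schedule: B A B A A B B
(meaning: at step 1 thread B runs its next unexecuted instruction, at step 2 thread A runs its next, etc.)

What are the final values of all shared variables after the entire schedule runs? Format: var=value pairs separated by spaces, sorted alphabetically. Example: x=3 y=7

Step 1: thread B executes B1 (x = y + 1). Shared: x=5 y=4 z=1. PCs: A@0 B@1
Step 2: thread A executes A1 (y = y + 5). Shared: x=5 y=9 z=1. PCs: A@1 B@1
Step 3: thread B executes B2 (z = 7). Shared: x=5 y=9 z=7. PCs: A@1 B@2
Step 4: thread A executes A2 (x = x * -1). Shared: x=-5 y=9 z=7. PCs: A@2 B@2
Step 5: thread A executes A3 (z = z + 1). Shared: x=-5 y=9 z=8. PCs: A@3 B@2
Step 6: thread B executes B3 (z = 6). Shared: x=-5 y=9 z=6. PCs: A@3 B@3
Step 7: thread B executes B4 (x = x + 4). Shared: x=-1 y=9 z=6. PCs: A@3 B@4

Answer: x=-1 y=9 z=6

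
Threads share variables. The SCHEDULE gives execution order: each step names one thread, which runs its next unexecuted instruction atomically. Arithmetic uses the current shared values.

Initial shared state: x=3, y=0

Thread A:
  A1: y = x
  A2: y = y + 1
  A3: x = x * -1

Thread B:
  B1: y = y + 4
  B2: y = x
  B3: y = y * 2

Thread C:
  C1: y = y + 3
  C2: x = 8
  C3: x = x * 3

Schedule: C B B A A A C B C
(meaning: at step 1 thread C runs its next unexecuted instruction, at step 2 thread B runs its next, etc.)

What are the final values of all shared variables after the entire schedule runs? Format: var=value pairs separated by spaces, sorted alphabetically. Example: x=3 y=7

Answer: x=24 y=8

Derivation:
Step 1: thread C executes C1 (y = y + 3). Shared: x=3 y=3. PCs: A@0 B@0 C@1
Step 2: thread B executes B1 (y = y + 4). Shared: x=3 y=7. PCs: A@0 B@1 C@1
Step 3: thread B executes B2 (y = x). Shared: x=3 y=3. PCs: A@0 B@2 C@1
Step 4: thread A executes A1 (y = x). Shared: x=3 y=3. PCs: A@1 B@2 C@1
Step 5: thread A executes A2 (y = y + 1). Shared: x=3 y=4. PCs: A@2 B@2 C@1
Step 6: thread A executes A3 (x = x * -1). Shared: x=-3 y=4. PCs: A@3 B@2 C@1
Step 7: thread C executes C2 (x = 8). Shared: x=8 y=4. PCs: A@3 B@2 C@2
Step 8: thread B executes B3 (y = y * 2). Shared: x=8 y=8. PCs: A@3 B@3 C@2
Step 9: thread C executes C3 (x = x * 3). Shared: x=24 y=8. PCs: A@3 B@3 C@3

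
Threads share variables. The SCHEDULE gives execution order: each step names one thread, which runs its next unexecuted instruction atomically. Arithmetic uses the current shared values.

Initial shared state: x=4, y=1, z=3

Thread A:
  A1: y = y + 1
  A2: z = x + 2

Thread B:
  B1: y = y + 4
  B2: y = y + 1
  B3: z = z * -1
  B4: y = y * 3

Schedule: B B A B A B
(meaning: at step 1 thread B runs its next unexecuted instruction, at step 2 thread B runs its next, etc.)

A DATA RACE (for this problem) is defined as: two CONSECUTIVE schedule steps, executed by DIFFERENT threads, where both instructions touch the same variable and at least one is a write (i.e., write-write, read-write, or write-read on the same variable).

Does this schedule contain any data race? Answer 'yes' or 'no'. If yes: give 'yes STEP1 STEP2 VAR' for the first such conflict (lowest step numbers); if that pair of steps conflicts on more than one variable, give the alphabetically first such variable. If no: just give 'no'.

Steps 1,2: same thread (B). No race.
Steps 2,3: B(y = y + 1) vs A(y = y + 1). RACE on y (W-W).
Steps 3,4: A(r=y,w=y) vs B(r=z,w=z). No conflict.
Steps 4,5: B(z = z * -1) vs A(z = x + 2). RACE on z (W-W).
Steps 5,6: A(r=x,w=z) vs B(r=y,w=y). No conflict.
First conflict at steps 2,3.

Answer: yes 2 3 y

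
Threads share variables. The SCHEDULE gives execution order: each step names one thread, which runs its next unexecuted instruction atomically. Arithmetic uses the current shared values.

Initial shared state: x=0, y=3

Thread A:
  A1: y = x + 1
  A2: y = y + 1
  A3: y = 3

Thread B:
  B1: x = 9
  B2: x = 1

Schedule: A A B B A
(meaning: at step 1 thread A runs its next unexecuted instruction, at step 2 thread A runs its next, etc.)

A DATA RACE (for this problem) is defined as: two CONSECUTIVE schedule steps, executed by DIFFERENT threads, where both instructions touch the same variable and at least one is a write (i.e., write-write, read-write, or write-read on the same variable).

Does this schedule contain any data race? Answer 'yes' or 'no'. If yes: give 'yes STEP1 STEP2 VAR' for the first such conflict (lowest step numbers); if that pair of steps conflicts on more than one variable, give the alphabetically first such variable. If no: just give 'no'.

Answer: no

Derivation:
Steps 1,2: same thread (A). No race.
Steps 2,3: A(r=y,w=y) vs B(r=-,w=x). No conflict.
Steps 3,4: same thread (B). No race.
Steps 4,5: B(r=-,w=x) vs A(r=-,w=y). No conflict.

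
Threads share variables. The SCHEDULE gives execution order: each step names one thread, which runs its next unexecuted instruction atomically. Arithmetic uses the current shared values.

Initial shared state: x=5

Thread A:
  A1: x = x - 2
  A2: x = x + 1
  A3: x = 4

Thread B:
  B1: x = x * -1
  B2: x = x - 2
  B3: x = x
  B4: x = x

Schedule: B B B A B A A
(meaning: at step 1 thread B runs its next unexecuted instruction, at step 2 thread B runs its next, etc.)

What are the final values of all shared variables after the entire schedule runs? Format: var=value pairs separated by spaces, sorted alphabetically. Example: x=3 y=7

Step 1: thread B executes B1 (x = x * -1). Shared: x=-5. PCs: A@0 B@1
Step 2: thread B executes B2 (x = x - 2). Shared: x=-7. PCs: A@0 B@2
Step 3: thread B executes B3 (x = x). Shared: x=-7. PCs: A@0 B@3
Step 4: thread A executes A1 (x = x - 2). Shared: x=-9. PCs: A@1 B@3
Step 5: thread B executes B4 (x = x). Shared: x=-9. PCs: A@1 B@4
Step 6: thread A executes A2 (x = x + 1). Shared: x=-8. PCs: A@2 B@4
Step 7: thread A executes A3 (x = 4). Shared: x=4. PCs: A@3 B@4

Answer: x=4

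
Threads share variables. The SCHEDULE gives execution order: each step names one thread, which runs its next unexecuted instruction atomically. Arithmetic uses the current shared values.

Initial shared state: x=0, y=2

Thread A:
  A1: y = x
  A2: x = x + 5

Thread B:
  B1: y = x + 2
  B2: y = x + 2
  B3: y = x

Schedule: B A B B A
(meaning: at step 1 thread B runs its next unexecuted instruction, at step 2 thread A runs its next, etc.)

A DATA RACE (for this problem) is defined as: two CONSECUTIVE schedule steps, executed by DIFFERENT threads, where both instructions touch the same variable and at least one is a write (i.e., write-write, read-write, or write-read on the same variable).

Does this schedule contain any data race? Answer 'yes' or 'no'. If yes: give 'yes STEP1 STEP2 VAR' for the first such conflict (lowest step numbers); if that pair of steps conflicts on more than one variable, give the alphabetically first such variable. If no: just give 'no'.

Steps 1,2: B(y = x + 2) vs A(y = x). RACE on y (W-W).
Steps 2,3: A(y = x) vs B(y = x + 2). RACE on y (W-W).
Steps 3,4: same thread (B). No race.
Steps 4,5: B(y = x) vs A(x = x + 5). RACE on x (R-W).
First conflict at steps 1,2.

Answer: yes 1 2 y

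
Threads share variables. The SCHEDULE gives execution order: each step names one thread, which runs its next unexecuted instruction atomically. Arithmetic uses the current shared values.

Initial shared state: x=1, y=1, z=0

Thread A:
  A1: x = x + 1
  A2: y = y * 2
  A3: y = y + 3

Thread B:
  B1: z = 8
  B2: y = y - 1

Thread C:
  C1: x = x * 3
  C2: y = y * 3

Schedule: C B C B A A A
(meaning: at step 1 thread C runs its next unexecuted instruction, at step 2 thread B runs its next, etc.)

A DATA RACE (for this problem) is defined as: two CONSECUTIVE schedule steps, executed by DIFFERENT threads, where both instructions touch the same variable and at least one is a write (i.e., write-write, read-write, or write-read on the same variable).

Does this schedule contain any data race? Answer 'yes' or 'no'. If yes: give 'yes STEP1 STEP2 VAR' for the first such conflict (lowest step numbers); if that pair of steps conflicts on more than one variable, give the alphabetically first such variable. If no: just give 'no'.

Steps 1,2: C(r=x,w=x) vs B(r=-,w=z). No conflict.
Steps 2,3: B(r=-,w=z) vs C(r=y,w=y). No conflict.
Steps 3,4: C(y = y * 3) vs B(y = y - 1). RACE on y (W-W).
Steps 4,5: B(r=y,w=y) vs A(r=x,w=x). No conflict.
Steps 5,6: same thread (A). No race.
Steps 6,7: same thread (A). No race.
First conflict at steps 3,4.

Answer: yes 3 4 y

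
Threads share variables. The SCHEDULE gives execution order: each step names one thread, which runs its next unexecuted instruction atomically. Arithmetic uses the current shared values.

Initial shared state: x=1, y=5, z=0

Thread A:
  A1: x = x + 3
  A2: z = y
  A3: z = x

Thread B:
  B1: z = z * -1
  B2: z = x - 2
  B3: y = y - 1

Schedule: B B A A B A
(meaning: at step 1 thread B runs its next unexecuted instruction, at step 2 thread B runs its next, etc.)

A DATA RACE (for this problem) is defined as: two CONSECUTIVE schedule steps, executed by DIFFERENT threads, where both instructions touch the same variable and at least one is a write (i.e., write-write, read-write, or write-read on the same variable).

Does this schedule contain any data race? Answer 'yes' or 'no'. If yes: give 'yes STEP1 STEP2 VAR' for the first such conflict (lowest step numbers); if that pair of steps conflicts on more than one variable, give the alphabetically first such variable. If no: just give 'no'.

Steps 1,2: same thread (B). No race.
Steps 2,3: B(z = x - 2) vs A(x = x + 3). RACE on x (R-W).
Steps 3,4: same thread (A). No race.
Steps 4,5: A(z = y) vs B(y = y - 1). RACE on y (R-W).
Steps 5,6: B(r=y,w=y) vs A(r=x,w=z). No conflict.
First conflict at steps 2,3.

Answer: yes 2 3 x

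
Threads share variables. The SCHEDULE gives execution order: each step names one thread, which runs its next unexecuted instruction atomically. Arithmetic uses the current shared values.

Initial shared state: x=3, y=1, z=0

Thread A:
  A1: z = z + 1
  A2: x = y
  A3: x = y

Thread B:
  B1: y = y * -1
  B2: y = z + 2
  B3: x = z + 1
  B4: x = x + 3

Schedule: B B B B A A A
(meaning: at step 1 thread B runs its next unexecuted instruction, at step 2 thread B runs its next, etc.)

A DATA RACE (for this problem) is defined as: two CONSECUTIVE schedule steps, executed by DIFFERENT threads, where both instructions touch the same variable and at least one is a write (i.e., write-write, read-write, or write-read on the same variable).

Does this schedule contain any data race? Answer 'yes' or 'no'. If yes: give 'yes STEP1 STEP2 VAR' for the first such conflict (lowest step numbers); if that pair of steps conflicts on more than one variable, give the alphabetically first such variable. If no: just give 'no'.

Steps 1,2: same thread (B). No race.
Steps 2,3: same thread (B). No race.
Steps 3,4: same thread (B). No race.
Steps 4,5: B(r=x,w=x) vs A(r=z,w=z). No conflict.
Steps 5,6: same thread (A). No race.
Steps 6,7: same thread (A). No race.

Answer: no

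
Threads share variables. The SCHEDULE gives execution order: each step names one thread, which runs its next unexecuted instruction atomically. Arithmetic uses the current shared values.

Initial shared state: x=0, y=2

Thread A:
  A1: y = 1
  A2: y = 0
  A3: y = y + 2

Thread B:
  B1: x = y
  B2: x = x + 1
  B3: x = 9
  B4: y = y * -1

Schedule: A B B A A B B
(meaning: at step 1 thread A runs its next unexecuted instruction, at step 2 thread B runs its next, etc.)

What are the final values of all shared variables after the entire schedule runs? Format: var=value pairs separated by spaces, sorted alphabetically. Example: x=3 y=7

Step 1: thread A executes A1 (y = 1). Shared: x=0 y=1. PCs: A@1 B@0
Step 2: thread B executes B1 (x = y). Shared: x=1 y=1. PCs: A@1 B@1
Step 3: thread B executes B2 (x = x + 1). Shared: x=2 y=1. PCs: A@1 B@2
Step 4: thread A executes A2 (y = 0). Shared: x=2 y=0. PCs: A@2 B@2
Step 5: thread A executes A3 (y = y + 2). Shared: x=2 y=2. PCs: A@3 B@2
Step 6: thread B executes B3 (x = 9). Shared: x=9 y=2. PCs: A@3 B@3
Step 7: thread B executes B4 (y = y * -1). Shared: x=9 y=-2. PCs: A@3 B@4

Answer: x=9 y=-2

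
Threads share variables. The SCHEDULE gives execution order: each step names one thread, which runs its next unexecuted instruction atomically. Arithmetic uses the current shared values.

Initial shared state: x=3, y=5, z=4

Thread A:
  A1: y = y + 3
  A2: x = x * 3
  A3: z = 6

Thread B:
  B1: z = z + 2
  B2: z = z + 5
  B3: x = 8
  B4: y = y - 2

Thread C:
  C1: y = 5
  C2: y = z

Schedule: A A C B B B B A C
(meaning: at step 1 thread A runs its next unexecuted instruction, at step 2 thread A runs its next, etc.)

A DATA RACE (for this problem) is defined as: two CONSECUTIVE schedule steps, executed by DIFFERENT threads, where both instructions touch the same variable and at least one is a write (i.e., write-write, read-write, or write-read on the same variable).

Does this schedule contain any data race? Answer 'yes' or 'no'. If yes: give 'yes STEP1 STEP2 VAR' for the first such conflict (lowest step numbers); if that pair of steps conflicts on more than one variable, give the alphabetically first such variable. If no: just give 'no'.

Steps 1,2: same thread (A). No race.
Steps 2,3: A(r=x,w=x) vs C(r=-,w=y). No conflict.
Steps 3,4: C(r=-,w=y) vs B(r=z,w=z). No conflict.
Steps 4,5: same thread (B). No race.
Steps 5,6: same thread (B). No race.
Steps 6,7: same thread (B). No race.
Steps 7,8: B(r=y,w=y) vs A(r=-,w=z). No conflict.
Steps 8,9: A(z = 6) vs C(y = z). RACE on z (W-R).
First conflict at steps 8,9.

Answer: yes 8 9 z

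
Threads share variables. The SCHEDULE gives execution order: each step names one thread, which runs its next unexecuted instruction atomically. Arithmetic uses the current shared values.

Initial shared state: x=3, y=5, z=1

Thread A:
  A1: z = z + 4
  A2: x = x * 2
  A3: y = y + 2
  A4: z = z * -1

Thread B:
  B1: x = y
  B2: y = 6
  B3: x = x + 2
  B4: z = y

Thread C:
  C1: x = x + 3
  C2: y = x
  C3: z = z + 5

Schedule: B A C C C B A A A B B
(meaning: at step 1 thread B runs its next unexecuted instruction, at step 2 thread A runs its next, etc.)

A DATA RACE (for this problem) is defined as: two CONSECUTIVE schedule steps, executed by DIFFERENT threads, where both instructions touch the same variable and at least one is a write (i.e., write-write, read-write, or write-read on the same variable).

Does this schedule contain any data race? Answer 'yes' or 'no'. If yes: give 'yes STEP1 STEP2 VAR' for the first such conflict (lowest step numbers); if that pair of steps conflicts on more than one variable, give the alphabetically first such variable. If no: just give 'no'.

Answer: no

Derivation:
Steps 1,2: B(r=y,w=x) vs A(r=z,w=z). No conflict.
Steps 2,3: A(r=z,w=z) vs C(r=x,w=x). No conflict.
Steps 3,4: same thread (C). No race.
Steps 4,5: same thread (C). No race.
Steps 5,6: C(r=z,w=z) vs B(r=-,w=y). No conflict.
Steps 6,7: B(r=-,w=y) vs A(r=x,w=x). No conflict.
Steps 7,8: same thread (A). No race.
Steps 8,9: same thread (A). No race.
Steps 9,10: A(r=z,w=z) vs B(r=x,w=x). No conflict.
Steps 10,11: same thread (B). No race.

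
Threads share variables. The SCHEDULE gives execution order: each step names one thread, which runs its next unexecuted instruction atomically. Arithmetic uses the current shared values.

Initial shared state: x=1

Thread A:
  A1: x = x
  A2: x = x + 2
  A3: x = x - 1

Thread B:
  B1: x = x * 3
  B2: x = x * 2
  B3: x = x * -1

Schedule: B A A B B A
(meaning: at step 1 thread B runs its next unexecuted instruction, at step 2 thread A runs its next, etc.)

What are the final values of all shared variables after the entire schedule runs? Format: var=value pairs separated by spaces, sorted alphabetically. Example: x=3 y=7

Step 1: thread B executes B1 (x = x * 3). Shared: x=3. PCs: A@0 B@1
Step 2: thread A executes A1 (x = x). Shared: x=3. PCs: A@1 B@1
Step 3: thread A executes A2 (x = x + 2). Shared: x=5. PCs: A@2 B@1
Step 4: thread B executes B2 (x = x * 2). Shared: x=10. PCs: A@2 B@2
Step 5: thread B executes B3 (x = x * -1). Shared: x=-10. PCs: A@2 B@3
Step 6: thread A executes A3 (x = x - 1). Shared: x=-11. PCs: A@3 B@3

Answer: x=-11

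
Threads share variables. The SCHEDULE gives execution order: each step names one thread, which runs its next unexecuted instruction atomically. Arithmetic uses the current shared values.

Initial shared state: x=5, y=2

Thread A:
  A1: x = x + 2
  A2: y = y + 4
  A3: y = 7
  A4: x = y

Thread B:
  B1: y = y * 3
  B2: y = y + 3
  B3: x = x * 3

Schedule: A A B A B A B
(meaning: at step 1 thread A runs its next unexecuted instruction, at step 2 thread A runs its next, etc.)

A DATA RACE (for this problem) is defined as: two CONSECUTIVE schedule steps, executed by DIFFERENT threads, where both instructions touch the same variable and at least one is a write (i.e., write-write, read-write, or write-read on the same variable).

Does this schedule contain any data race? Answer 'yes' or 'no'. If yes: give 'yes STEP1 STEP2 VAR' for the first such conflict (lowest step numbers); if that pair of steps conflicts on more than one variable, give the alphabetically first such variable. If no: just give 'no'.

Answer: yes 2 3 y

Derivation:
Steps 1,2: same thread (A). No race.
Steps 2,3: A(y = y + 4) vs B(y = y * 3). RACE on y (W-W).
Steps 3,4: B(y = y * 3) vs A(y = 7). RACE on y (W-W).
Steps 4,5: A(y = 7) vs B(y = y + 3). RACE on y (W-W).
Steps 5,6: B(y = y + 3) vs A(x = y). RACE on y (W-R).
Steps 6,7: A(x = y) vs B(x = x * 3). RACE on x (W-W).
First conflict at steps 2,3.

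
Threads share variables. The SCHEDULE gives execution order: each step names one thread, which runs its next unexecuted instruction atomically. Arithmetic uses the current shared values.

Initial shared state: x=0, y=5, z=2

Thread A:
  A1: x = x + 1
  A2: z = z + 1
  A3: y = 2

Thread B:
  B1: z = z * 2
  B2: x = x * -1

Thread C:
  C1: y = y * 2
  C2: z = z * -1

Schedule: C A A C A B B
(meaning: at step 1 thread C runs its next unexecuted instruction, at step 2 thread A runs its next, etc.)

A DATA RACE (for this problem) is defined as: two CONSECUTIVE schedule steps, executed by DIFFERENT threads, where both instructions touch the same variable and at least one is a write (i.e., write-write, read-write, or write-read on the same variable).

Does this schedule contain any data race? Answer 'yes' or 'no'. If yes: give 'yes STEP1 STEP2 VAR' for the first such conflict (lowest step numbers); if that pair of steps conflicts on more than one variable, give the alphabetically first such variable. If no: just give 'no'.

Steps 1,2: C(r=y,w=y) vs A(r=x,w=x). No conflict.
Steps 2,3: same thread (A). No race.
Steps 3,4: A(z = z + 1) vs C(z = z * -1). RACE on z (W-W).
Steps 4,5: C(r=z,w=z) vs A(r=-,w=y). No conflict.
Steps 5,6: A(r=-,w=y) vs B(r=z,w=z). No conflict.
Steps 6,7: same thread (B). No race.
First conflict at steps 3,4.

Answer: yes 3 4 z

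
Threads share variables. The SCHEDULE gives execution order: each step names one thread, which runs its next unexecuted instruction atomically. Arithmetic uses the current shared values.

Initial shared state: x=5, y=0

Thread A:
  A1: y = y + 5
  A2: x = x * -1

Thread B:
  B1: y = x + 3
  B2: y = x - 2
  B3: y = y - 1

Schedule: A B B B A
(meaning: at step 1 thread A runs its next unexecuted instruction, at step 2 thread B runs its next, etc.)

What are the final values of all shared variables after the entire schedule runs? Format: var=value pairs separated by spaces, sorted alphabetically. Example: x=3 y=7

Answer: x=-5 y=2

Derivation:
Step 1: thread A executes A1 (y = y + 5). Shared: x=5 y=5. PCs: A@1 B@0
Step 2: thread B executes B1 (y = x + 3). Shared: x=5 y=8. PCs: A@1 B@1
Step 3: thread B executes B2 (y = x - 2). Shared: x=5 y=3. PCs: A@1 B@2
Step 4: thread B executes B3 (y = y - 1). Shared: x=5 y=2. PCs: A@1 B@3
Step 5: thread A executes A2 (x = x * -1). Shared: x=-5 y=2. PCs: A@2 B@3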